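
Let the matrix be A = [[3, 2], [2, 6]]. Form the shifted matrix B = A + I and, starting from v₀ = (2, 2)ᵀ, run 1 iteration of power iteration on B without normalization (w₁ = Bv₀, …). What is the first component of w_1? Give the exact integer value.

12

B = A + I has rows (4, 2); (2, 7)
w1 = Bv₀ = (4·2 + 2·2; 2·2 + 7·2) = (12, 18)
Requested component of w1: 12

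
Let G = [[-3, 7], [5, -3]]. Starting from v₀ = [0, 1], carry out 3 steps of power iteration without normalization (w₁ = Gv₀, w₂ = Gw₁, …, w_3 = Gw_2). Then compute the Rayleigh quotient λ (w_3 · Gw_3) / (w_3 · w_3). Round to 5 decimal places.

-8.83367

w1 = Gv₀ = (7, -3)
w2 = Gw1 = (-42, 44)
w3 = Gw2 = (434, -342)
Gw3 = (-3696, 3196)
w3·Gw3 = 434·(-3696) + (-342)·3196 = -2697096; w3·w3 = 434·434 + (-342)·(-342) = 305320
λ ≈ -2697096/305320 = -8.83367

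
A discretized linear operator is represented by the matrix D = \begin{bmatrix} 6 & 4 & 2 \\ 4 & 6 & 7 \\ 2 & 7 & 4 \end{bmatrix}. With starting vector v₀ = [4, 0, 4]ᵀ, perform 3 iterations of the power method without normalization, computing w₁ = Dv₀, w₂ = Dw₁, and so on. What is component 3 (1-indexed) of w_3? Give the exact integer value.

w1 = Dv₀ = (6·4 + 4·0 + 2·4; 4·4 + 6·0 + 7·4; 2·4 + 7·0 + 4·4) = (32, 44, 24)
w2 = Dw1 = (6·32 + 4·44 + 2·24; 4·32 + 6·44 + 7·24; 2·32 + 7·44 + 4·24) = (416, 560, 468)
w3 = Dw2 = (5672, 8300, 6624)
The requested component of w3 is 6624.

6624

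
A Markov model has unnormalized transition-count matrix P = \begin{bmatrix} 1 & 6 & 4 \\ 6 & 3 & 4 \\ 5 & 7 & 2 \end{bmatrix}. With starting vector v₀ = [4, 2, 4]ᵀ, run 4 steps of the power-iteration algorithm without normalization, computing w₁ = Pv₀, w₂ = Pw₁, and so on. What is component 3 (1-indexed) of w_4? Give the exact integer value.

88934

w1 = Pv₀ = (32, 46, 42)
w2 = Pw1 = (476, 498, 566)
w3 = Pw2 = (5728, 6614, 6998)
w4 = Pw3 = (73404, 82202, 88934)
The requested component of w4 is 88934.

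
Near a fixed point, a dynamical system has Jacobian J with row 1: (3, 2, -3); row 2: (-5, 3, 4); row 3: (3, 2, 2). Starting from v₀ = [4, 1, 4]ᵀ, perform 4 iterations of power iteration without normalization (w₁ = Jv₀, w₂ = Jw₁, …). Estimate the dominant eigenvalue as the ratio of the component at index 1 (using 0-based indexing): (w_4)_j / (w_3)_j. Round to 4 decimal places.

w1 = Jv₀ = (3·4 + 2·1 + (-3)·4; (-5)·4 + 3·1 + 4·4; 3·4 + 2·1 + 2·4) = (2, -1, 22)
w2 = Jw1 = (3·2 + 2·(-1) + (-3)·22; (-5)·2 + 3·(-1) + 4·22; 3·2 + 2·(-1) + 2·22) = (-62, 75, 48)
w3 = Jw2 = (-180, 727, 60)
w4 = Jw3 = (734, 3321, 1034)
Ratio at component: 3321 / 727 = 4.5681

λ ≈ 4.5681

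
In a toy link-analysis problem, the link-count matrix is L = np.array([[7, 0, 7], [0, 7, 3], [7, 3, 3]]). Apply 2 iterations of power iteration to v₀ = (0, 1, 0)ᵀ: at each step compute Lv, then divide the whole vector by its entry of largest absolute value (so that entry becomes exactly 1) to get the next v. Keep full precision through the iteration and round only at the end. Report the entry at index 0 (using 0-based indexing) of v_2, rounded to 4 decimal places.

Lv0 = (0.00000, 7.00000, 3.00000); divide by 7.00000 → v1 = (0.00000, 1.00000, 0.42857)
Lv1 = (3.00000, 8.28571, 4.28571); divide by 8.28571 → v2 = (0.36207, 1.00000, 0.51724)
Requested entry of v2: 21/58 = 0.3621

0.3621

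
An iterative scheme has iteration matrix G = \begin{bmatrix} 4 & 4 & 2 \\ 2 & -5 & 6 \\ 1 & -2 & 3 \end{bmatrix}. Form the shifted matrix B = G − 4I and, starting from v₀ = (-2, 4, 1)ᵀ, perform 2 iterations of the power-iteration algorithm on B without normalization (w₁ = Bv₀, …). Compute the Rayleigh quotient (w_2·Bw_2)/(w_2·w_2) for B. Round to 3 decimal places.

B = G − 4I has rows (0, 4, 2); (2, -9, 6); (1, -2, -1)
w1 = Bv₀ = (0·(-2) + 4·4 + 2·1; 2·(-2) + (-9)·4 + 6·1; 1·(-2) + (-2)·4 + (-1)·1) = (18, -34, -11)
w2 = Bw1 = (0·18 + 4·(-34) + 2·(-11); 2·18 + (-9)·(-34) + 6·(-11); 1·18 + (-2)·(-34) + (-1)·(-11)) = (-158, 276, 97)
Bw2 = (1298, -2218, -807)
w2·Bw2 = -895531; w2·w2 = 110549; μ ≈ -895531/110549 = -8.101

-8.101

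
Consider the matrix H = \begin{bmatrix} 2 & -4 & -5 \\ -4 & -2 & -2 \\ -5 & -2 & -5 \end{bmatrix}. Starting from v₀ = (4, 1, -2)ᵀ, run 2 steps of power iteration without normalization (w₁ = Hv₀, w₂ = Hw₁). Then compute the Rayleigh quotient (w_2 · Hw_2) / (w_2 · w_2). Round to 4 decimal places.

λ ≈ 0.8918

w1 = Hv₀ = (2·4 + (-4)·1 + (-5)·(-2); (-4)·4 + (-2)·1 + (-2)·(-2); (-5)·4 + (-2)·1 + (-5)·(-2)) = (14, -14, -12)
w2 = Hw1 = (2·14 + (-4)·(-14) + (-5)·(-12); (-4)·14 + (-2)·(-14) + (-2)·(-12); (-5)·14 + (-2)·(-14) + (-5)·(-12)) = (144, -4, 18)
Hw2 = (214, -604, -802)
w2·Hw2 = 144·214 + (-4)·(-604) + 18·(-802) = 18796; w2·w2 = 144·144 + (-4)·(-4) + 18·18 = 21076
λ ≈ 18796/21076 = 0.8918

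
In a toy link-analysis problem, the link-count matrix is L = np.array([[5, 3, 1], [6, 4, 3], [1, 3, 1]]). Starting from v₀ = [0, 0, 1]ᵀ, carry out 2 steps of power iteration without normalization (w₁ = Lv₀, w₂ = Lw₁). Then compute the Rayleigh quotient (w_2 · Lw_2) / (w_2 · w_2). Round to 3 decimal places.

9.607

w1 = Lv₀ = (5·0 + 3·0 + 1·1; 6·0 + 4·0 + 3·1; 1·0 + 3·0 + 1·1) = (1, 3, 1)
w2 = Lw1 = (5·1 + 3·3 + 1·1; 6·1 + 4·3 + 3·1; 1·1 + 3·3 + 1·1) = (15, 21, 11)
Lw2 = (149, 207, 89)
w2·Lw2 = 15·149 + 21·207 + 11·89 = 7561; w2·w2 = 15·15 + 21·21 + 11·11 = 787
λ ≈ 7561/787 = 9.607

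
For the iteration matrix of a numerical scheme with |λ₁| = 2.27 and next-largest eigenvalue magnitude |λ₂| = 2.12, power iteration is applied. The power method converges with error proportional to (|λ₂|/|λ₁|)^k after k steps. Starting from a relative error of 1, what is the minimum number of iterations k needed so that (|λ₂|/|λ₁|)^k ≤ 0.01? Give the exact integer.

|λ₂/λ₁| = 2.12/2.27 = 0.93392
Need k ≥ ln(0.01) / ln(0.93392) = -4.6052 / -0.0684 ≈ 67.363
Smallest integer k satisfying the bound: 68

68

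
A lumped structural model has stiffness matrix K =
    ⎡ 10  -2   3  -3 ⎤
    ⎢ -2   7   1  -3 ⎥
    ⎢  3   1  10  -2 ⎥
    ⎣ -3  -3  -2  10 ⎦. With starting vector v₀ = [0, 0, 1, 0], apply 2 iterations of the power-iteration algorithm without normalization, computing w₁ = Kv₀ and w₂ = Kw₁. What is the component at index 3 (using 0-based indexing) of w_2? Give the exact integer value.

w1 = Kv₀ = (3, 1, 10, -2)
w2 = Kw1 = (64, 17, 114, -52)
The requested component of w2 is -52.

-52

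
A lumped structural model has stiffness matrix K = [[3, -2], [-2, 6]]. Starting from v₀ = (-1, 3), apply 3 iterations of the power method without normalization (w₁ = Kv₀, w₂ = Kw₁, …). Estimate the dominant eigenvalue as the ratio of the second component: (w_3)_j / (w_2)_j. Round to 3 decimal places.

λ ≈ 6.971

w1 = Kv₀ = (3·(-1) + (-2)·3; (-2)·(-1) + 6·3) = (-9, 20)
w2 = Kw1 = (3·(-9) + (-2)·20; (-2)·(-9) + 6·20) = (-67, 138)
w3 = Kw2 = (-477, 962)
Ratio at component: 962 / 138 = 6.971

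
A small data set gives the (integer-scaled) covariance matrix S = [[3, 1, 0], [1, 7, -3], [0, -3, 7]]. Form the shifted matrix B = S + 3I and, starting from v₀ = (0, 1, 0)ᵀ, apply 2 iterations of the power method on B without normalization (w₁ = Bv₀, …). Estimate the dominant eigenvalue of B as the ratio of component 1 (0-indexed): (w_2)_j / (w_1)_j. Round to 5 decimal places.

μ ≈ 11.00000

B = S + 3I has rows (6, 1, 0); (1, 10, -3); (0, -3, 10)
w1 = Bv₀ = (6·0 + 1·1 + 0·0; 1·0 + 10·1 + (-3)·0; 0·0 + (-3)·1 + 10·0) = (1, 10, -3)
w2 = Bw1 = (6·1 + 1·10 + 0·(-3); 1·1 + 10·10 + (-3)·(-3); 0·1 + (-3)·10 + 10·(-3)) = (16, 110, -60)
Ratio: 110/10 = 11.00000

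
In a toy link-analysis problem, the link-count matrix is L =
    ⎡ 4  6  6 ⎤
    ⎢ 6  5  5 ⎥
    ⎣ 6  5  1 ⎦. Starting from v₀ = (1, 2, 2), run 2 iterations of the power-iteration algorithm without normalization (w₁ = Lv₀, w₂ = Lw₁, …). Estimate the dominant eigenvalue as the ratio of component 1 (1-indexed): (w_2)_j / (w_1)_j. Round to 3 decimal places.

w1 = Lv₀ = (4·1 + 6·2 + 6·2; 6·1 + 5·2 + 5·2; 6·1 + 5·2 + 1·2) = (28, 26, 18)
w2 = Lw1 = (4·28 + 6·26 + 6·18; 6·28 + 5·26 + 5·18; 6·28 + 5·26 + 1·18) = (376, 388, 316)
Ratio at component: 376 / 28 = 13.429

λ ≈ 13.429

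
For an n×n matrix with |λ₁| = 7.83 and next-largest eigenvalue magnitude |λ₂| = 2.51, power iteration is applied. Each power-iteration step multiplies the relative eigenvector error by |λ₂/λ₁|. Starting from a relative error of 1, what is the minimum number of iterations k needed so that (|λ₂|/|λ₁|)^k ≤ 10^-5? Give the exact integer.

|λ₂/λ₁| = 2.51/7.83 = 0.32056
Need k ≥ ln(10^-5) / ln(0.32056) = -11.5129 / -1.1377 ≈ 10.120
Smallest integer k satisfying the bound: 11

11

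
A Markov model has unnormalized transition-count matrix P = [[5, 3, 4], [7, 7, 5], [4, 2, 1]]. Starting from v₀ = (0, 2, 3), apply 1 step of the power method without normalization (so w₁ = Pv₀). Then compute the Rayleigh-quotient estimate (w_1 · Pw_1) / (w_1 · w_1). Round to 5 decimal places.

λ ≈ 12.52471

w1 = Pv₀ = (5·0 + 3·2 + 4·3; 7·0 + 7·2 + 5·3; 4·0 + 2·2 + 1·3) = (18, 29, 7)
Pw1 = (205, 364, 137)
w1·Pw1 = 18·205 + 29·364 + 7·137 = 15205; w1·w1 = 18·18 + 29·29 + 7·7 = 1214
λ ≈ 15205/1214 = 12.52471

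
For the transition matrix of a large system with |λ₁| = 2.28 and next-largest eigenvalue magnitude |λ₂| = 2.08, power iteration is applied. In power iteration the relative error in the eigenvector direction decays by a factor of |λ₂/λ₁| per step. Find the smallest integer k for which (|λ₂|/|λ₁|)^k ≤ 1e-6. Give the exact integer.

151

|λ₂/λ₁| = 2.08/2.28 = 0.91228
Need k ≥ ln(1e-6) / ln(0.91228) = -13.8155 / -0.0918 ≈ 150.483
Smallest integer k satisfying the bound: 151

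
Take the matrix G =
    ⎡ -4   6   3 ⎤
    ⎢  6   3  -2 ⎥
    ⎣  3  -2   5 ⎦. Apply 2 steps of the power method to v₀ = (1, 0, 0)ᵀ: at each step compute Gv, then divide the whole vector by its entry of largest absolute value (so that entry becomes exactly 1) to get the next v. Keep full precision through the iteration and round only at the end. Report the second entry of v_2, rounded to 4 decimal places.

-0.1967

Gv0 = (-4.00000, 6.00000, 3.00000); divide by 6.00000 → v1 = (-0.66667, 1.00000, 0.50000)
Gv1 = (10.16667, -2.00000, -1.50000); divide by 10.16667 → v2 = (1.00000, -0.19672, -0.14754)
Requested entry of v2: -12/61 = -0.1967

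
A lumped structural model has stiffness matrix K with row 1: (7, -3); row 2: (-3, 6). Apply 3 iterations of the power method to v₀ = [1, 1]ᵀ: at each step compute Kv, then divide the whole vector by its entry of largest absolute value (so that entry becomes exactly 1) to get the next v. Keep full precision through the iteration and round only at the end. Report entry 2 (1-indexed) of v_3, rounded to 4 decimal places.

-0.1826

Kv0 = (4.00000, 3.00000); divide by 4.00000 → v1 = (1.00000, 0.75000)
Kv1 = (4.75000, 1.50000); divide by 4.75000 → v2 = (1.00000, 0.31579)
Kv2 = (6.05263, -1.10526); divide by 6.05263 → v3 = (1.00000, -0.18261)
Requested entry of v3: -21/115 = -0.1826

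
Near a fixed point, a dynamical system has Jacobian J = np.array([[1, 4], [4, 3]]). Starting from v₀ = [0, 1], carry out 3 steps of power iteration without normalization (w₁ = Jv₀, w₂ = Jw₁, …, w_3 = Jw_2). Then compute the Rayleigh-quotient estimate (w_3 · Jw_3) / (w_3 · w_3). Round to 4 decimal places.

6.1144

w1 = Jv₀ = (1·0 + 4·1; 4·0 + 3·1) = (4, 3)
w2 = Jw1 = (1·4 + 4·3; 4·4 + 3·3) = (16, 25)
w3 = Jw2 = (116, 139)
Jw3 = (672, 881)
w3·Jw3 = 116·672 + 139·881 = 200411; w3·w3 = 116·116 + 139·139 = 32777
λ ≈ 200411/32777 = 6.1144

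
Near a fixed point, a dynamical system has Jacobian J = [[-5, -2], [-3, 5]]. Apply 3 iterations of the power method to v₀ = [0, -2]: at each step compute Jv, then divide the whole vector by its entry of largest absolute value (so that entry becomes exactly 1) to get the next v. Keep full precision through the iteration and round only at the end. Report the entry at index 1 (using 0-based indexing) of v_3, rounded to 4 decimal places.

Jv0 = (4.00000, -10.00000); divide by -10.00000 → v1 = (-0.40000, 1.00000)
Jv1 = (0.00000, 6.20000); divide by 6.20000 → v2 = (0.00000, 1.00000)
Jv2 = (-2.00000, 5.00000); divide by 5.00000 → v3 = (-0.40000, 1.00000)
Requested entry of v3: -310/-310 = 1.0000

1.0000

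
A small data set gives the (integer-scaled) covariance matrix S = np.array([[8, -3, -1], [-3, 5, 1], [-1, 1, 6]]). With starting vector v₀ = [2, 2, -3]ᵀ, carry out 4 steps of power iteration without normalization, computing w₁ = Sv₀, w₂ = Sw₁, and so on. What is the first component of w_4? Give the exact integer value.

12926

w1 = Sv₀ = (13, 1, -18)
w2 = Sw1 = (119, -52, -120)
w3 = Sw2 = (1228, -737, -891)
w4 = Sw3 = (12926, -8260, -7311)
The requested component of w4 is 12926.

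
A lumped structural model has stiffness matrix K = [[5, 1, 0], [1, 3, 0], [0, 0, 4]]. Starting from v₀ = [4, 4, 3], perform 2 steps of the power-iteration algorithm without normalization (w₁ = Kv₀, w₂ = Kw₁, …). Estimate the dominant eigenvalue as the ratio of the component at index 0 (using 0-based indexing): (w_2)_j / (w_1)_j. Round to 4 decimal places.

5.6667

w1 = Kv₀ = (24, 16, 12)
w2 = Kw1 = (136, 72, 48)
Ratio at component: 136 / 24 = 5.6667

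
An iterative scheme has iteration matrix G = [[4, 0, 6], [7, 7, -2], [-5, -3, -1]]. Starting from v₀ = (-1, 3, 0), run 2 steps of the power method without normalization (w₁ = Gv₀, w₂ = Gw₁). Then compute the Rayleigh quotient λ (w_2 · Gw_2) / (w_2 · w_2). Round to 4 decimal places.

λ ≈ 4.3162

w1 = Gv₀ = (-4, 14, -4)
w2 = Gw1 = (-40, 78, -18)
Gw2 = (-268, 302, -16)
w2·Gw2 = (-40)·(-268) + 78·302 + (-18)·(-16) = 34564; w2·w2 = (-40)·(-40) + 78·78 + (-18)·(-18) = 8008
λ ≈ 34564/8008 = 4.3162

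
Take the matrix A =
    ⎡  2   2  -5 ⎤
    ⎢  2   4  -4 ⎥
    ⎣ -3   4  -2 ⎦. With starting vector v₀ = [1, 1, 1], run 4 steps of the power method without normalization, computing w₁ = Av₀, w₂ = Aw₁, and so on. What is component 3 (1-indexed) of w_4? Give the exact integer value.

w1 = Av₀ = (-1, 2, -1)
w2 = Aw1 = (7, 10, 13)
w3 = Aw2 = (-31, 2, -7)
w4 = Aw3 = (-23, -26, 115)
The requested component of w4 is 115.

115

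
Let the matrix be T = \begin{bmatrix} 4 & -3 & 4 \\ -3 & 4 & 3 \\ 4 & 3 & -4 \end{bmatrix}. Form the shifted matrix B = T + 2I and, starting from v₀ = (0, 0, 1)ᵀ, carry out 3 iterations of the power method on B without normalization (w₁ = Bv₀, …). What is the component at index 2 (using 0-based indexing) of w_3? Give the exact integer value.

B = T + 2I has rows (6, -3, 4); (-3, 6, 3); (4, 3, -2)
w1 = Bv₀ = (6·0 + (-3)·0 + 4·1; (-3)·0 + 6·0 + 3·1; 4·0 + 3·0 + (-2)·1) = (4, 3, -2)
w2 = Bw1 = (6·4 + (-3)·3 + 4·(-2); (-3)·4 + 6·3 + 3·(-2); 4·4 + 3·3 + (-2)·(-2)) = (7, 0, 29)
w3 = Bw2 = (158, 66, -30)
Requested component of w3: -30

-30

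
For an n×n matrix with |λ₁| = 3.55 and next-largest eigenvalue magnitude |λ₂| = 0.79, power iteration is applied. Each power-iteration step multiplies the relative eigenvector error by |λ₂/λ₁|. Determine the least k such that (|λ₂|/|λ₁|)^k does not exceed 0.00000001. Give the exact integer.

13

|λ₂/λ₁| = 0.79/3.55 = 0.22254
Need k ≥ ln(0.00000001) / ln(0.22254) = -18.4207 / -1.5027 ≈ 12.259
Smallest integer k satisfying the bound: 13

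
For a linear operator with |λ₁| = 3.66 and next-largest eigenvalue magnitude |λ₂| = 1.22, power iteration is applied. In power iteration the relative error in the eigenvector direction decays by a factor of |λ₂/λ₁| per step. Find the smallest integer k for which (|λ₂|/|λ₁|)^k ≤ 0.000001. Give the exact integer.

13

|λ₂/λ₁| = 1.22/3.66 = 0.33333
Need k ≥ ln(0.000001) / ln(0.33333) = -13.8155 / -1.0986 ≈ 12.575
Smallest integer k satisfying the bound: 13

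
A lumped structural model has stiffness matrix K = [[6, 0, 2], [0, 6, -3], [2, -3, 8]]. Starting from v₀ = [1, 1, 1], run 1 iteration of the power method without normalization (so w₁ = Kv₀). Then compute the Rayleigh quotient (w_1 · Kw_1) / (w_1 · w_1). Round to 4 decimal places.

w1 = Kv₀ = (6·1 + 0·1 + 2·1; 0·1 + 6·1 + (-3)·1; 2·1 + (-3)·1 + 8·1) = (8, 3, 7)
Kw1 = (62, -3, 63)
w1·Kw1 = 8·62 + 3·(-3) + 7·63 = 928; w1·w1 = 8·8 + 3·3 + 7·7 = 122
λ ≈ 928/122 = 7.6066

λ ≈ 7.6066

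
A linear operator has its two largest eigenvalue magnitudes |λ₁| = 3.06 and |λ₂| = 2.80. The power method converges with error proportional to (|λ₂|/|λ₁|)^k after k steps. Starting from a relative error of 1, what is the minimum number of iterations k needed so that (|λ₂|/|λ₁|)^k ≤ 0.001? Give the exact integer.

78

|λ₂/λ₁| = 2.80/3.06 = 0.91503
Need k ≥ ln(0.001) / ln(0.91503) = -6.9078 / -0.0888 ≈ 77.794
Smallest integer k satisfying the bound: 78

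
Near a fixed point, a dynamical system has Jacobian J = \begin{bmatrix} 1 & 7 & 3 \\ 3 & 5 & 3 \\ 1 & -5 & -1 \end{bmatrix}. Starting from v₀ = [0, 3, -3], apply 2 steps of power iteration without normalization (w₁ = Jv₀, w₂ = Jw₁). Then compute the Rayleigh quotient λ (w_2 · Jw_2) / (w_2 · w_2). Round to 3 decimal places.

w1 = Jv₀ = (1·0 + 7·3 + 3·(-3); 3·0 + 5·3 + 3·(-3); 1·0 + (-5)·3 + (-1)·(-3)) = (12, 6, -12)
w2 = Jw1 = (1·12 + 7·6 + 3·(-12); 3·12 + 5·6 + 3·(-12); 1·12 + (-5)·6 + (-1)·(-12)) = (18, 30, -6)
Jw2 = (210, 186, -126)
w2·Jw2 = 18·210 + 30·186 + (-6)·(-126) = 10116; w2·w2 = 18·18 + 30·30 + (-6)·(-6) = 1260
λ ≈ 10116/1260 = 8.029

8.029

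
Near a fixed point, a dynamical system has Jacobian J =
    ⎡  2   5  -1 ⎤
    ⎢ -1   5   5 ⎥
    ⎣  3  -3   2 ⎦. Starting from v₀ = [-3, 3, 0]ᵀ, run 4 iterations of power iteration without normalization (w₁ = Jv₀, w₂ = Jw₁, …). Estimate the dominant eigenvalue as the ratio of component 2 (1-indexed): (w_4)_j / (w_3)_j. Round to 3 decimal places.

w1 = Jv₀ = (9, 18, -18)
w2 = Jw1 = (126, -9, -63)
w3 = Jw2 = (270, -486, 279)
w4 = Jw3 = (-2169, -1305, 2826)
Ratio at component: -1305 / -486 = 2.685

λ ≈ 2.685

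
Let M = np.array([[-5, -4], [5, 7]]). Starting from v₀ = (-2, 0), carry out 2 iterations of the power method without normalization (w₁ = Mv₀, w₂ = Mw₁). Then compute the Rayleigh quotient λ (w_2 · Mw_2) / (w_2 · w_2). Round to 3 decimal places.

w1 = Mv₀ = (10, -10)
w2 = Mw1 = (-10, -20)
Mw2 = (130, -190)
w2·Mw2 = (-10)·130 + (-20)·(-190) = 2500; w2·w2 = (-10)·(-10) + (-20)·(-20) = 500
λ ≈ 2500/500 = 5.000

5.000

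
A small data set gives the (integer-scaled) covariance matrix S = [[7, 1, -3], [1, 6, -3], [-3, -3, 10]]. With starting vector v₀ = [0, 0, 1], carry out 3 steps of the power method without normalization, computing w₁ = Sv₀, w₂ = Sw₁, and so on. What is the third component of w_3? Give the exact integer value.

w1 = Sv₀ = (7·0 + 1·0 + (-3)·1; 1·0 + 6·0 + (-3)·1; (-3)·0 + (-3)·0 + 10·1) = (-3, -3, 10)
w2 = Sw1 = (7·(-3) + 1·(-3) + (-3)·10; 1·(-3) + 6·(-3) + (-3)·10; (-3)·(-3) + (-3)·(-3) + 10·10) = (-54, -51, 118)
w3 = Sw2 = (-783, -714, 1495)
The requested component of w3 is 1495.

1495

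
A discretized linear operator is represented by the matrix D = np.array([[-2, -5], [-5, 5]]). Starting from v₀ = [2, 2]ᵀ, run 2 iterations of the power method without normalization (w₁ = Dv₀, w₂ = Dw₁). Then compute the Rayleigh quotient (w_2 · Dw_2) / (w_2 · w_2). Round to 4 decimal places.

w1 = Dv₀ = (-14, 0)
w2 = Dw1 = (28, 70)
Dw2 = (-406, 210)
w2·Dw2 = 28·(-406) + 70·210 = 3332; w2·w2 = 28·28 + 70·70 = 5684
λ ≈ 3332/5684 = 0.5862

0.5862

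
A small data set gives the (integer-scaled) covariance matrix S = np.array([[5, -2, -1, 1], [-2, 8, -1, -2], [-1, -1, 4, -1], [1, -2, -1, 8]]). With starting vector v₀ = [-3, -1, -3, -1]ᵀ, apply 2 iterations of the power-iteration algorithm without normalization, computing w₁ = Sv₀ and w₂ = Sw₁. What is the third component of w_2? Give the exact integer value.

w1 = Sv₀ = (-11, 3, -7, -6)
w2 = Sw1 = (-60, 65, -14, -58)
The requested component of w2 is -14.

-14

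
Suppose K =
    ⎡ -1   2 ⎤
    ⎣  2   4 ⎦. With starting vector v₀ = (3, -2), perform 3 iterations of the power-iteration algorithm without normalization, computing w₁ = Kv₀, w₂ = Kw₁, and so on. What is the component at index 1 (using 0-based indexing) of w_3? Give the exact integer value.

w1 = Kv₀ = ((-1)·3 + 2·(-2); 2·3 + 4·(-2)) = (-7, -2)
w2 = Kw1 = ((-1)·(-7) + 2·(-2); 2·(-7) + 4·(-2)) = (3, -22)
w3 = Kw2 = (-47, -82)
The requested component of w3 is -82.

-82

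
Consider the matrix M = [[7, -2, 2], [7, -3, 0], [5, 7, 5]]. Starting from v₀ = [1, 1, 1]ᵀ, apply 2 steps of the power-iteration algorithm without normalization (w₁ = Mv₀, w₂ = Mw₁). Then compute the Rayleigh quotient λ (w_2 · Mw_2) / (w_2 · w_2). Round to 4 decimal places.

λ ≈ 9.5057

w1 = Mv₀ = (7·1 + (-2)·1 + 2·1; 7·1 + (-3)·1 + 0·1; 5·1 + 7·1 + 5·1) = (7, 4, 17)
w2 = Mw1 = (7·7 + (-2)·4 + 2·17; 7·7 + (-3)·4 + 0·17; 5·7 + 7·4 + 5·17) = (75, 37, 148)
Mw2 = (747, 414, 1374)
w2·Mw2 = 75·747 + 37·414 + 148·1374 = 274695; w2·w2 = 75·75 + 37·37 + 148·148 = 28898
λ ≈ 274695/28898 = 9.5057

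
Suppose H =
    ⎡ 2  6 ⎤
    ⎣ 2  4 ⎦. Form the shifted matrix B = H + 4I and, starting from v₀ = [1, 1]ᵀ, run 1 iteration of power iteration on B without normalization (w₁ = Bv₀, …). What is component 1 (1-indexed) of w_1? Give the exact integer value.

B = H + 4I has rows (6, 6); (2, 8)
w1 = Bv₀ = (6·1 + 6·1; 2·1 + 8·1) = (12, 10)
Requested component of w1: 12

12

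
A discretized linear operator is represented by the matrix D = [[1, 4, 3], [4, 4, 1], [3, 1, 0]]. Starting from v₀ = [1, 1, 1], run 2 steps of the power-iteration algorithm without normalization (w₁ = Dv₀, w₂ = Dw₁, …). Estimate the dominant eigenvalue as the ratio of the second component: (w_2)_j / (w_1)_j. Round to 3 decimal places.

λ ≈ 8.000

w1 = Dv₀ = (1·1 + 4·1 + 3·1; 4·1 + 4·1 + 1·1; 3·1 + 1·1 + 0·1) = (8, 9, 4)
w2 = Dw1 = (1·8 + 4·9 + 3·4; 4·8 + 4·9 + 1·4; 3·8 + 1·9 + 0·4) = (56, 72, 33)
Ratio at component: 72 / 9 = 8.000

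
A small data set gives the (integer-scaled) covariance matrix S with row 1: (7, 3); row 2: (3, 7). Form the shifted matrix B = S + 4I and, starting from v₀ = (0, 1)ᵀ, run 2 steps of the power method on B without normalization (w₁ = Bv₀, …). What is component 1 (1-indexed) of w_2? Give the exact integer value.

B = S + 4I has rows (11, 3); (3, 11)
w1 = Bv₀ = (11·0 + 3·1; 3·0 + 11·1) = (3, 11)
w2 = Bw1 = (11·3 + 3·11; 3·3 + 11·11) = (66, 130)
Requested component of w2: 66

66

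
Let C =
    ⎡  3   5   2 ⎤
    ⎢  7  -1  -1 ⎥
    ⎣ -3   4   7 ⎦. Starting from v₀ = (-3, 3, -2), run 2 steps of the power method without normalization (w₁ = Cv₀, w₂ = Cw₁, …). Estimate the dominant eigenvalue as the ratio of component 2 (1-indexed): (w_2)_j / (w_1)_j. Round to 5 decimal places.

w1 = Cv₀ = (3·(-3) + 5·3 + 2·(-2); 7·(-3) + (-1)·3 + (-1)·(-2); (-3)·(-3) + 4·3 + 7·(-2)) = (2, -22, 7)
w2 = Cw1 = (3·2 + 5·(-22) + 2·7; 7·2 + (-1)·(-22) + (-1)·7; (-3)·2 + 4·(-22) + 7·7) = (-90, 29, -45)
Ratio at component: 29 / -22 = -1.31818

-1.31818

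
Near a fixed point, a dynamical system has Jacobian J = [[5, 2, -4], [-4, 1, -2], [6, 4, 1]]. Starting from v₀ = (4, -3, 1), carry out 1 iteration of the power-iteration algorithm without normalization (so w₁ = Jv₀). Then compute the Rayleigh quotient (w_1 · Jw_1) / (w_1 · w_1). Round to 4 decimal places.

w1 = Jv₀ = (5·4 + 2·(-3) + (-4)·1; (-4)·4 + 1·(-3) + (-2)·1; 6·4 + 4·(-3) + 1·1) = (10, -21, 13)
Jw1 = (-44, -87, -11)
w1·Jw1 = 10·(-44) + (-21)·(-87) + 13·(-11) = 1244; w1·w1 = 10·10 + (-21)·(-21) + 13·13 = 710
λ ≈ 1244/710 = 1.7521

1.7521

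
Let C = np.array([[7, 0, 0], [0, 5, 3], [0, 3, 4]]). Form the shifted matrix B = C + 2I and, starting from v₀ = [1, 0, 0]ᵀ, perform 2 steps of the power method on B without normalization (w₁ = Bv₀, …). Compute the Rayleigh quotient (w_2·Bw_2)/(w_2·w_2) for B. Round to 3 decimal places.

B = C + 2I has rows (9, 0, 0); (0, 7, 3); (0, 3, 6)
w1 = Bv₀ = (9·1 + 0·0 + 0·0; 0·1 + 7·0 + 3·0; 0·1 + 3·0 + 6·0) = (9, 0, 0)
w2 = Bw1 = (9·9 + 0·0 + 0·0; 0·9 + 7·0 + 3·0; 0·9 + 3·0 + 6·0) = (81, 0, 0)
Bw2 = (729, 0, 0)
w2·Bw2 = 59049; w2·w2 = 6561; μ ≈ 59049/6561 = 9.000

9.000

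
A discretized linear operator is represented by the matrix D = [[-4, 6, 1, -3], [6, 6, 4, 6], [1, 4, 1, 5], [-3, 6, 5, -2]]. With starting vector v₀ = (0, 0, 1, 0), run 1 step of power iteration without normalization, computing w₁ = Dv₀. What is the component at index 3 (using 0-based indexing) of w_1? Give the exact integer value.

5

w1 = Dv₀ = ((-4)·0 + 6·0 + 1·1 + (-3)·0; 6·0 + 6·0 + 4·1 + 6·0; 1·0 + 4·0 + 1·1 + 5·0; (-3)·0 + 6·0 + 5·1 + (-2)·0) = (1, 4, 1, 5)
The requested component of w1 is 5.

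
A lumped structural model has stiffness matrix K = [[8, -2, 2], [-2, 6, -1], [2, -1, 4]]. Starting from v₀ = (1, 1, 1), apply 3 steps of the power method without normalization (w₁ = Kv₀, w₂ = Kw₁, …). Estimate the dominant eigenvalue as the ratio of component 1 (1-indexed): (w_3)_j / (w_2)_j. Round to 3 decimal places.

λ ≈ 9.059

w1 = Kv₀ = (8·1 + (-2)·1 + 2·1; (-2)·1 + 6·1 + (-1)·1; 2·1 + (-1)·1 + 4·1) = (8, 3, 5)
w2 = Kw1 = (8·8 + (-2)·3 + 2·5; (-2)·8 + 6·3 + (-1)·5; 2·8 + (-1)·3 + 4·5) = (68, -3, 33)
w3 = Kw2 = (616, -187, 271)
Ratio at component: 616 / 68 = 9.059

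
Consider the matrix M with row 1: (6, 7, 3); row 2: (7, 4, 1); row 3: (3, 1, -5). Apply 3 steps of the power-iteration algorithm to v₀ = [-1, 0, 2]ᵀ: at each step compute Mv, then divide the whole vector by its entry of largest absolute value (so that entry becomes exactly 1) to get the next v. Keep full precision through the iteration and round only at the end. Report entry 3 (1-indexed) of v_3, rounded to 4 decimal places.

Mv0 = (0.00000, -5.00000, -13.00000); divide by -13.00000 → v1 = (0.00000, 0.38462, 1.00000)
Mv1 = (5.69231, 2.53846, -4.61538); divide by 5.69231 → v2 = (1.00000, 0.44595, -0.81081)
Mv2 = (6.68919, 7.97297, 7.50000); divide by 7.97297 → v3 = (0.83898, 1.00000, 0.94068)
Requested entry of v3: -555/-590 = 0.9407

0.9407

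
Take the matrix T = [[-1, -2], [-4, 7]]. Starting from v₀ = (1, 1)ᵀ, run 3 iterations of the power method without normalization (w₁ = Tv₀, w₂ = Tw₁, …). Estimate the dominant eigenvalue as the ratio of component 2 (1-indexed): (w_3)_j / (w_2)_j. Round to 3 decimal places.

7.364

w1 = Tv₀ = ((-1)·1 + (-2)·1; (-4)·1 + 7·1) = (-3, 3)
w2 = Tw1 = ((-1)·(-3) + (-2)·3; (-4)·(-3) + 7·3) = (-3, 33)
w3 = Tw2 = (-63, 243)
Ratio at component: 243 / 33 = 7.364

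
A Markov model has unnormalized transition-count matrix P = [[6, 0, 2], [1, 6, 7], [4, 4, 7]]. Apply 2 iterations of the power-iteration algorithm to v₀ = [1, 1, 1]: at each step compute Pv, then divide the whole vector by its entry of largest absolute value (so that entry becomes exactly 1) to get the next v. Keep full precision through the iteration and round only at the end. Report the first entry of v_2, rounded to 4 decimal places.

Pv0 = (8.00000, 14.00000, 15.00000); divide by 15.00000 → v1 = (0.53333, 0.93333, 1.00000)
Pv1 = (5.20000, 13.13333, 12.86667); divide by 13.13333 → v2 = (0.39594, 1.00000, 0.97970)
Requested entry of v2: 78/197 = 0.3959

0.3959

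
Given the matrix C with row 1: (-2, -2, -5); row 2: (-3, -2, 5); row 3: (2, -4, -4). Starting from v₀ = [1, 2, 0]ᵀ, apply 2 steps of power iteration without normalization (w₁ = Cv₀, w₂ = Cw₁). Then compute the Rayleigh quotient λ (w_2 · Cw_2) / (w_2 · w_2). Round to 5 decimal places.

w1 = Cv₀ = ((-2)·1 + (-2)·2 + (-5)·0; (-3)·1 + (-2)·2 + 5·0; 2·1 + (-4)·2 + (-4)·0) = (-6, -7, -6)
w2 = Cw1 = ((-2)·(-6) + (-2)·(-7) + (-5)·(-6); (-3)·(-6) + (-2)·(-7) + 5·(-6); 2·(-6) + (-4)·(-7) + (-4)·(-6)) = (56, 2, 40)
Cw2 = (-316, 28, -56)
w2·Cw2 = 56·(-316) + 2·28 + 40·(-56) = -19880; w2·w2 = 56·56 + 2·2 + 40·40 = 4740
λ ≈ -19880/4740 = -4.19409

λ ≈ -4.19409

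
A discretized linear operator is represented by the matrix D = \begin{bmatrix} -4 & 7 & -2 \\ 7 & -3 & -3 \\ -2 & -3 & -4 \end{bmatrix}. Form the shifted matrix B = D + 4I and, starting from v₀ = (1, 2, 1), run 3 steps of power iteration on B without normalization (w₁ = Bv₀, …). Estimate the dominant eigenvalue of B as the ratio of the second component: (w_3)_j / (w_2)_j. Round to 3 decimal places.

B = D + 4I has rows (0, 7, -2); (7, 1, -3); (-2, -3, 0)
w1 = Bv₀ = (0·1 + 7·2 + (-2)·1; 7·1 + 1·2 + (-3)·1; (-2)·1 + (-3)·2 + 0·1) = (12, 6, -8)
w2 = Bw1 = (0·12 + 7·6 + (-2)·(-8); 7·12 + 1·6 + (-3)·(-8); (-2)·12 + (-3)·6 + 0·(-8)) = (58, 114, -42)
w3 = Bw2 = (882, 646, -458)
Ratio: 646/114 = 5.667

5.667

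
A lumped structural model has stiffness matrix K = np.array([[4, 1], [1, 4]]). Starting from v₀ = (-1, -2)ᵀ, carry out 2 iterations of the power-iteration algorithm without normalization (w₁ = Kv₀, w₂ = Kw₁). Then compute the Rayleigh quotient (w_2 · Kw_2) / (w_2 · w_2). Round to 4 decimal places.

4.9716

w1 = Kv₀ = (4·(-1) + 1·(-2); 1·(-1) + 4·(-2)) = (-6, -9)
w2 = Kw1 = (4·(-6) + 1·(-9); 1·(-6) + 4·(-9)) = (-33, -42)
Kw2 = (-174, -201)
w2·Kw2 = (-33)·(-174) + (-42)·(-201) = 14184; w2·w2 = (-33)·(-33) + (-42)·(-42) = 2853
λ ≈ 14184/2853 = 4.9716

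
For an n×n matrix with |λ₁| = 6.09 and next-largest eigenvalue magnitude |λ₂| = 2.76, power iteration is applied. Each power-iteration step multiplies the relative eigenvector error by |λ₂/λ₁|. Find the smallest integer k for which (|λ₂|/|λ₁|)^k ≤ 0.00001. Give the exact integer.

|λ₂/λ₁| = 2.76/6.09 = 0.45320
Need k ≥ ln(0.00001) / ln(0.45320) = -11.5129 / -0.7914 ≈ 14.547
Smallest integer k satisfying the bound: 15

15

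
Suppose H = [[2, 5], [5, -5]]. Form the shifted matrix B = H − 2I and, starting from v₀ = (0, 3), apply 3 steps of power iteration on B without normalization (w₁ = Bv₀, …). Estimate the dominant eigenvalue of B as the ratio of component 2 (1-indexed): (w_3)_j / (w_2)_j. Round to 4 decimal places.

B = H − 2I has rows (0, 5); (5, -7)
w1 = Bv₀ = (15, -21)
w2 = Bw1 = (-105, 222)
w3 = Bw2 = (1110, -2079)
Ratio: -2079/222 = -9.3649

μ ≈ -9.3649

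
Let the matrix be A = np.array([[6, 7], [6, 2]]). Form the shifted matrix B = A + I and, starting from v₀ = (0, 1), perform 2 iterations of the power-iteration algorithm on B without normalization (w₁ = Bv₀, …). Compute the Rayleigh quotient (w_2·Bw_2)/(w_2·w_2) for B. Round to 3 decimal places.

11.800

B = A + I has rows (7, 7); (6, 3)
w1 = Bv₀ = (7, 3)
w2 = Bw1 = (70, 51)
Bw2 = (847, 573)
w2·Bw2 = 88513; w2·w2 = 7501; μ ≈ 88513/7501 = 11.800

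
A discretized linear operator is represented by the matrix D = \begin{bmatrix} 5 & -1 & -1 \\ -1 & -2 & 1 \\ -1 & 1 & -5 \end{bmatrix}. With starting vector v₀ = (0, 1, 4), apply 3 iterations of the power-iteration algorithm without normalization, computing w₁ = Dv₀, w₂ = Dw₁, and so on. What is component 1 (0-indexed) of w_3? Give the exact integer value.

146

w1 = Dv₀ = (-5, 2, -19)
w2 = Dw1 = (-8, -18, 102)
w3 = Dw2 = (-124, 146, -520)
The requested component of w3 is 146.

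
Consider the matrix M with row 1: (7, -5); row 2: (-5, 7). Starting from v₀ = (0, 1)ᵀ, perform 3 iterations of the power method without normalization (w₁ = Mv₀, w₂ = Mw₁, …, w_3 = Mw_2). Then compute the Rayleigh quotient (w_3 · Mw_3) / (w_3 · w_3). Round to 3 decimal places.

w1 = Mv₀ = (-5, 7)
w2 = Mw1 = (-70, 74)
w3 = Mw2 = (-860, 868)
Mw3 = (-10360, 10376)
w3·Mw3 = (-860)·(-10360) + 868·10376 = 17915968; w3·w3 = (-860)·(-860) + 868·868 = 1493024
λ ≈ 17915968/1493024 = 12.000

12.000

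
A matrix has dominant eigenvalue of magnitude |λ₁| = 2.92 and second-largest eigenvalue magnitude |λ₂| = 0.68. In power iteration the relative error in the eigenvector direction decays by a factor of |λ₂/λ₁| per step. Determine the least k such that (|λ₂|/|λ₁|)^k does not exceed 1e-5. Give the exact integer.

|λ₂/λ₁| = 0.68/2.92 = 0.23288
Need k ≥ ln(1e-5) / ln(0.23288) = -11.5129 / -1.4572 ≈ 7.900
Smallest integer k satisfying the bound: 8

8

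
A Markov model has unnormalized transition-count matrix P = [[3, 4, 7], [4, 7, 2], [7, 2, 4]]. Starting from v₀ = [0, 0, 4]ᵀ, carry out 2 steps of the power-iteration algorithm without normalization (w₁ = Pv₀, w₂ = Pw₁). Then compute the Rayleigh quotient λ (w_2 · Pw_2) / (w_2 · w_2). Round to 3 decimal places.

w1 = Pv₀ = (3·0 + 4·0 + 7·4; 4·0 + 7·0 + 2·4; 7·0 + 2·0 + 4·4) = (28, 8, 16)
w2 = Pw1 = (3·28 + 4·8 + 7·16; 4·28 + 7·8 + 2·16; 7·28 + 2·8 + 4·16) = (228, 200, 276)
Pw2 = (3416, 2864, 3100)
w2·Pw2 = 228·3416 + 200·2864 + 276·3100 = 2207248; w2·w2 = 228·228 + 200·200 + 276·276 = 168160
λ ≈ 2207248/168160 = 13.126

13.126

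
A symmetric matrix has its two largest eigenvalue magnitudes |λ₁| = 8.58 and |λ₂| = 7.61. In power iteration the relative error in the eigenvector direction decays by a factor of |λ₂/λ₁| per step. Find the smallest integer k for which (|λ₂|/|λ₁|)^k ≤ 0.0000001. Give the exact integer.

135

|λ₂/λ₁| = 7.61/8.58 = 0.88695
Need k ≥ ln(0.0000001) / ln(0.88695) = -16.1181 / -0.1200 ≈ 134.350
Smallest integer k satisfying the bound: 135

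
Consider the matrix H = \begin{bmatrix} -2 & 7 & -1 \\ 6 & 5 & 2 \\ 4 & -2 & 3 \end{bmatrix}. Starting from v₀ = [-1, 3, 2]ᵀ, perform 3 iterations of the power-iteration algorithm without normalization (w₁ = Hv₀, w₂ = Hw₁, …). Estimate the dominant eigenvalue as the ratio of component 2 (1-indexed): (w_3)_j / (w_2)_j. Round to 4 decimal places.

7.2404

w1 = Hv₀ = ((-2)·(-1) + 7·3 + (-1)·2; 6·(-1) + 5·3 + 2·2; 4·(-1) + (-2)·3 + 3·2) = (21, 13, -4)
w2 = Hw1 = ((-2)·21 + 7·13 + (-1)·(-4); 6·21 + 5·13 + 2·(-4); 4·21 + (-2)·13 + 3·(-4)) = (53, 183, 46)
w3 = Hw2 = (1129, 1325, -16)
Ratio at component: 1325 / 183 = 7.2404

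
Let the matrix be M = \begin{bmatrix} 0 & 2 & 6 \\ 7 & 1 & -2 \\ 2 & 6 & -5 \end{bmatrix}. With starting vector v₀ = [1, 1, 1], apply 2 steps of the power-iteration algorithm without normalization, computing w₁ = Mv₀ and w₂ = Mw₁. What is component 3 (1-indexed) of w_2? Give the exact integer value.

w1 = Mv₀ = (0·1 + 2·1 + 6·1; 7·1 + 1·1 + (-2)·1; 2·1 + 6·1 + (-5)·1) = (8, 6, 3)
w2 = Mw1 = (0·8 + 2·6 + 6·3; 7·8 + 1·6 + (-2)·3; 2·8 + 6·6 + (-5)·3) = (30, 56, 37)
The requested component of w2 is 37.

37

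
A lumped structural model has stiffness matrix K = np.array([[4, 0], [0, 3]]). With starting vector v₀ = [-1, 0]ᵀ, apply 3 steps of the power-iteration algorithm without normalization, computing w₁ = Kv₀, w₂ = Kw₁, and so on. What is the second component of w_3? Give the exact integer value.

w1 = Kv₀ = (-4, 0)
w2 = Kw1 = (-16, 0)
w3 = Kw2 = (-64, 0)
The requested component of w3 is 0.

0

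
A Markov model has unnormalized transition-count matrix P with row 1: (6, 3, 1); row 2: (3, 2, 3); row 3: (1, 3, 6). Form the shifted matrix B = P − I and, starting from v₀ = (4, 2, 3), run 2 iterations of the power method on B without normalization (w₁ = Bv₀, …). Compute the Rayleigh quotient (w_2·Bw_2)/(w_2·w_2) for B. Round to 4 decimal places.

8.4203

B = P − I has rows (5, 3, 1); (3, 1, 3); (1, 3, 5)
w1 = Bv₀ = (5·4 + 3·2 + 1·3; 3·4 + 1·2 + 3·3; 1·4 + 3·2 + 5·3) = (29, 23, 25)
w2 = Bw1 = (5·29 + 3·23 + 1·25; 3·29 + 1·23 + 3·25; 1·29 + 3·23 + 5·25) = (239, 185, 223)
Bw2 = (1973, 1571, 1909)
w2·Bw2 = 1187889; w2·w2 = 141075; μ ≈ 1187889/141075 = 8.4203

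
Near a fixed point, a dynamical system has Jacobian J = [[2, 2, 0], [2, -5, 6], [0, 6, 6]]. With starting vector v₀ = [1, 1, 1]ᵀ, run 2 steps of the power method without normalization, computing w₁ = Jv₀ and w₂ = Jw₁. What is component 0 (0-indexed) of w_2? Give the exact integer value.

w1 = Jv₀ = (2·1 + 2·1 + 0·1; 2·1 + (-5)·1 + 6·1; 0·1 + 6·1 + 6·1) = (4, 3, 12)
w2 = Jw1 = (2·4 + 2·3 + 0·12; 2·4 + (-5)·3 + 6·12; 0·4 + 6·3 + 6·12) = (14, 65, 90)
The requested component of w2 is 14.

14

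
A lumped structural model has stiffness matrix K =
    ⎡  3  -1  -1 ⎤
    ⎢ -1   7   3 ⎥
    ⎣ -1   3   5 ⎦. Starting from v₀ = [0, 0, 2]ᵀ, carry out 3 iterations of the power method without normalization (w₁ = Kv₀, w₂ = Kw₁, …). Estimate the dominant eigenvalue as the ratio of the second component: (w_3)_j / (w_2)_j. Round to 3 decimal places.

w1 = Kv₀ = (3·0 + (-1)·0 + (-1)·2; (-1)·0 + 7·0 + 3·2; (-1)·0 + 3·0 + 5·2) = (-2, 6, 10)
w2 = Kw1 = (3·(-2) + (-1)·6 + (-1)·10; (-1)·(-2) + 7·6 + 3·10; (-1)·(-2) + 3·6 + 5·10) = (-22, 74, 70)
w3 = Kw2 = (-210, 750, 594)
Ratio at component: 750 / 74 = 10.135

λ ≈ 10.135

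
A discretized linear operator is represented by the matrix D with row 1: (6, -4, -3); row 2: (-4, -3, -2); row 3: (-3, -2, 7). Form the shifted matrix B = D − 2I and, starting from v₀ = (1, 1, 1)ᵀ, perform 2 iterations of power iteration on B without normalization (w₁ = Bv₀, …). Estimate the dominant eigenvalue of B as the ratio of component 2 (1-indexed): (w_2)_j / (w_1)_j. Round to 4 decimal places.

-6.0909

B = D − 2I has rows (4, -4, -3); (-4, -5, -2); (-3, -2, 5)
w1 = Bv₀ = (-3, -11, 0)
w2 = Bw1 = (32, 67, 31)
Ratio: 67/-11 = -6.0909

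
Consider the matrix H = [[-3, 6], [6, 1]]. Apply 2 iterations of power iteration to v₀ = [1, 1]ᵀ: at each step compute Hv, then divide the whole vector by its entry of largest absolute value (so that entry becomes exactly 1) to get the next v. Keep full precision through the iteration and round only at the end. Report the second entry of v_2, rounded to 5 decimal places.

Hv0 = (3.000000, 7.000000); divide by 7.000000 → v1 = (0.428571, 1.000000)
Hv1 = (4.714286, 3.571429); divide by 4.714286 → v2 = (1.000000, 0.757576)
Requested entry of v2: 25/33 = 0.75758

0.75758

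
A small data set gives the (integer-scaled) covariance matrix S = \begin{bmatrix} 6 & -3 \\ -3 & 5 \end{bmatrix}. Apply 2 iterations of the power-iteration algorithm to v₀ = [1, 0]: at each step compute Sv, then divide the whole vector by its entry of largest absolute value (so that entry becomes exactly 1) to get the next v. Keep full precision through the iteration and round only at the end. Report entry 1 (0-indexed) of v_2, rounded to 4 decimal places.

Sv0 = (6.00000, -3.00000); divide by 6.00000 → v1 = (1.00000, -0.50000)
Sv1 = (7.50000, -5.50000); divide by 7.50000 → v2 = (1.00000, -0.73333)
Requested entry of v2: -33/45 = -0.7333

-0.7333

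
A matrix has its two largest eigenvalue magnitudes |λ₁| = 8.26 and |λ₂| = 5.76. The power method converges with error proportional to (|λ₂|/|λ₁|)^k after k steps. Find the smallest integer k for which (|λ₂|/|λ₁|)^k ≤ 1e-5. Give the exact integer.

|λ₂/λ₁| = 5.76/8.26 = 0.69734
Need k ≥ ln(1e-5) / ln(0.69734) = -11.5129 / -0.3605 ≈ 31.937
Smallest integer k satisfying the bound: 32

32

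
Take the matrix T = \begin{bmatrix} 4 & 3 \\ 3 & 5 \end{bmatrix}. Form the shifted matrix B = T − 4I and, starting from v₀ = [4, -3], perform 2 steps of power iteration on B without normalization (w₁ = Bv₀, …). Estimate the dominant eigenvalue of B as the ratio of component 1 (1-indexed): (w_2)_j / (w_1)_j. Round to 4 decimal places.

B = T − 4I has rows (0, 3); (3, 1)
w1 = Bv₀ = (0·4 + 3·(-3); 3·4 + 1·(-3)) = (-9, 9)
w2 = Bw1 = (0·(-9) + 3·9; 3·(-9) + 1·9) = (27, -18)
Ratio: 27/-9 = -3.0000

μ ≈ -3.0000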